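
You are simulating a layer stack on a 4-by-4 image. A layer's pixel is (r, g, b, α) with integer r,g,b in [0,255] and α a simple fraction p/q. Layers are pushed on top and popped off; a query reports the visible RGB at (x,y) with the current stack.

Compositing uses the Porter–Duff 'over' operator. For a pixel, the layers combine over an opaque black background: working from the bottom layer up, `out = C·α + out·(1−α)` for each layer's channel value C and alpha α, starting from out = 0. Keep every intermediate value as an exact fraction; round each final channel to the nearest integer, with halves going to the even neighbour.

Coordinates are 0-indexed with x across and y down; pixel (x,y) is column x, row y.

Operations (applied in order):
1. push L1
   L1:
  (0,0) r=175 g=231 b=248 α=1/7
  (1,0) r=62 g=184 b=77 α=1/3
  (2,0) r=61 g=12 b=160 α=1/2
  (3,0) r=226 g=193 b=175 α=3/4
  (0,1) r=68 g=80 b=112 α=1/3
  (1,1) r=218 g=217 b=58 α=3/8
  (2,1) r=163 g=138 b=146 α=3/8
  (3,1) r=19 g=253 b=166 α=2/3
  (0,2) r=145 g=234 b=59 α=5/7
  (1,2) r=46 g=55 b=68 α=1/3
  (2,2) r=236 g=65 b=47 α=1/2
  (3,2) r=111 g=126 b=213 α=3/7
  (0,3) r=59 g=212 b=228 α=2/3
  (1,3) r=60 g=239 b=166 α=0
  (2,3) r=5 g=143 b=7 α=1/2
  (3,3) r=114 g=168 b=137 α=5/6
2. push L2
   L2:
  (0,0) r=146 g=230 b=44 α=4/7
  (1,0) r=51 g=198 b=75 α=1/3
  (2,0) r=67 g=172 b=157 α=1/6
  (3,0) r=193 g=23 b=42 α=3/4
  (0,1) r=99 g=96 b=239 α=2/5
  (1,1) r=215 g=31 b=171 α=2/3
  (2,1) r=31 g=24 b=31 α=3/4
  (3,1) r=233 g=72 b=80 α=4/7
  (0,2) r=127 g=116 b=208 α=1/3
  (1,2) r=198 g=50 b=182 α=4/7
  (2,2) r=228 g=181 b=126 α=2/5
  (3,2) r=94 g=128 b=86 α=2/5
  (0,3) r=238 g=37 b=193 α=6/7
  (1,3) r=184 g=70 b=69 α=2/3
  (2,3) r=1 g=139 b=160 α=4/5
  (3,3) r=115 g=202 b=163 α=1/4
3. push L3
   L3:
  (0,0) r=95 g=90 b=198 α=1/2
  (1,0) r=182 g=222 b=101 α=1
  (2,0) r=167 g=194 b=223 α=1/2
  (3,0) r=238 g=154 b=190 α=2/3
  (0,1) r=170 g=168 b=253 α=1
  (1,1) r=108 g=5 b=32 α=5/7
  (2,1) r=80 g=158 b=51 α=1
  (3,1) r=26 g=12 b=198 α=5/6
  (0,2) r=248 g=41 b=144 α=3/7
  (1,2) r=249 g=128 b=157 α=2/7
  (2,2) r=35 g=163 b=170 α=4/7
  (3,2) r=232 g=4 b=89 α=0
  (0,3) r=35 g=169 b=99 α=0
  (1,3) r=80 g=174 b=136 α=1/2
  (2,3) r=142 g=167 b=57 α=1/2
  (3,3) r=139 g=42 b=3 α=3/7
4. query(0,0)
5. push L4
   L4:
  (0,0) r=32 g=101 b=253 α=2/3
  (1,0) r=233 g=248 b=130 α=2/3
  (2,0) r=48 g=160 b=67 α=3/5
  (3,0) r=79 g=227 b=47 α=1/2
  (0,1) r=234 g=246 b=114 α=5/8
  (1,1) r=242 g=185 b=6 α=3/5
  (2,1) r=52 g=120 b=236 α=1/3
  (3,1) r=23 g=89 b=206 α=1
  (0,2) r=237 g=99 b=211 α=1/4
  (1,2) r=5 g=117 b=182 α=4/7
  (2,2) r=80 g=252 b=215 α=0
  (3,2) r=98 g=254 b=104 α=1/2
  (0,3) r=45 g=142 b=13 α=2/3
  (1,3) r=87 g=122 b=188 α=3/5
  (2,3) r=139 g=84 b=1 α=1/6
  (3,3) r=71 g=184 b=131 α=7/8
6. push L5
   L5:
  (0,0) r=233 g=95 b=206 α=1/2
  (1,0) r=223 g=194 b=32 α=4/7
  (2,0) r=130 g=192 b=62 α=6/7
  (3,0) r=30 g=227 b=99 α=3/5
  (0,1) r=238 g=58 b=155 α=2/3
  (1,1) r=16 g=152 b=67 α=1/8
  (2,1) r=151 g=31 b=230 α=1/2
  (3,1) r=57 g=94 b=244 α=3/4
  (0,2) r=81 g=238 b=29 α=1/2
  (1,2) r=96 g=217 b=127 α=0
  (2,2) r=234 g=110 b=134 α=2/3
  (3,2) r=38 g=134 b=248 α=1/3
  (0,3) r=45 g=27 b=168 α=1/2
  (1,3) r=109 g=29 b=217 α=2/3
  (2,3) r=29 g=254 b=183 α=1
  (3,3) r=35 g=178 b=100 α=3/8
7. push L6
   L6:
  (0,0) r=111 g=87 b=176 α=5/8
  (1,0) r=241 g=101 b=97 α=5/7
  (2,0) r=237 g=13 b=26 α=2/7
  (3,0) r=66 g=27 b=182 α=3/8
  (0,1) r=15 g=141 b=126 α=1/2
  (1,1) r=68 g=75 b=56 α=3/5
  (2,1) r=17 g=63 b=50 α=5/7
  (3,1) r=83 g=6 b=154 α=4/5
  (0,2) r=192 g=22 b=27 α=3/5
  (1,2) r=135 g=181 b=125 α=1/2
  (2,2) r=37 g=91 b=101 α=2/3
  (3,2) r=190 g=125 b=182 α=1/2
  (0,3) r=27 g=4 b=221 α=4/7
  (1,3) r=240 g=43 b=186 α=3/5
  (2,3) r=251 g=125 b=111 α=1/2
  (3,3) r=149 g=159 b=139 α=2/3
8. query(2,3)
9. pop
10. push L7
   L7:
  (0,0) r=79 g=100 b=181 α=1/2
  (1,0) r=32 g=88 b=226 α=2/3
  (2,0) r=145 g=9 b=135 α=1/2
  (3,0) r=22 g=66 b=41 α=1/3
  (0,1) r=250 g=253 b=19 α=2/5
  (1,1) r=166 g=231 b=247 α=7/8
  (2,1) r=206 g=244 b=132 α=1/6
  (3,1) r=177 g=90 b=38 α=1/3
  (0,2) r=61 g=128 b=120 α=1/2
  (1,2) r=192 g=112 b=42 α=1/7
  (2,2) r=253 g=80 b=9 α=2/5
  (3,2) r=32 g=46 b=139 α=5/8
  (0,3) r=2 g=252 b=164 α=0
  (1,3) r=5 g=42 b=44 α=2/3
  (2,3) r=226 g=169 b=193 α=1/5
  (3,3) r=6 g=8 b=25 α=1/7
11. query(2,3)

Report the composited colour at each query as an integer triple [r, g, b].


(0,0) stack=L1,L2,L3; from [0,0,0]:
after L1 α=1/7: [25, 33, 248/7]
after L2 α=4/7: [659/7, 1019/7, 1976/49]
after L3 α=1/2: [662/7, 1649/14, 5839/49]
= [95, 118, 119]

(2,3) stack=L1,L2,L3,L4,L5,L6; from [0,0,0]:
after L1 α=1/2: [5/2, 143/2, 7/2]
after L2 α=4/5: [13/10, 251/2, 1287/10]
after L3 α=1/2: [1433/20, 585/4, 1857/20]
after L4 α=1/6: [663/8, 1087/8, 1861/24]
after L5 α=1: [29, 254, 183]
after L6 α=1/2: [140, 379/2, 147]
rounded: [140, 190, 147]

query (2,3) [L1,L2,L3,L4,L5,L7] — begin 0,0,0
after L1 α=1/2: [5/2, 143/2, 7/2]
after L2 α=4/5: [13/10, 251/2, 1287/10]
after L3 α=1/2: [1433/20, 585/4, 1857/20]
after L4 α=1/6: [663/8, 1087/8, 1861/24]
after L5 α=1: [29, 254, 183]
after L7 α=1/5: [342/5, 237, 185]
→ [68, 237, 185]


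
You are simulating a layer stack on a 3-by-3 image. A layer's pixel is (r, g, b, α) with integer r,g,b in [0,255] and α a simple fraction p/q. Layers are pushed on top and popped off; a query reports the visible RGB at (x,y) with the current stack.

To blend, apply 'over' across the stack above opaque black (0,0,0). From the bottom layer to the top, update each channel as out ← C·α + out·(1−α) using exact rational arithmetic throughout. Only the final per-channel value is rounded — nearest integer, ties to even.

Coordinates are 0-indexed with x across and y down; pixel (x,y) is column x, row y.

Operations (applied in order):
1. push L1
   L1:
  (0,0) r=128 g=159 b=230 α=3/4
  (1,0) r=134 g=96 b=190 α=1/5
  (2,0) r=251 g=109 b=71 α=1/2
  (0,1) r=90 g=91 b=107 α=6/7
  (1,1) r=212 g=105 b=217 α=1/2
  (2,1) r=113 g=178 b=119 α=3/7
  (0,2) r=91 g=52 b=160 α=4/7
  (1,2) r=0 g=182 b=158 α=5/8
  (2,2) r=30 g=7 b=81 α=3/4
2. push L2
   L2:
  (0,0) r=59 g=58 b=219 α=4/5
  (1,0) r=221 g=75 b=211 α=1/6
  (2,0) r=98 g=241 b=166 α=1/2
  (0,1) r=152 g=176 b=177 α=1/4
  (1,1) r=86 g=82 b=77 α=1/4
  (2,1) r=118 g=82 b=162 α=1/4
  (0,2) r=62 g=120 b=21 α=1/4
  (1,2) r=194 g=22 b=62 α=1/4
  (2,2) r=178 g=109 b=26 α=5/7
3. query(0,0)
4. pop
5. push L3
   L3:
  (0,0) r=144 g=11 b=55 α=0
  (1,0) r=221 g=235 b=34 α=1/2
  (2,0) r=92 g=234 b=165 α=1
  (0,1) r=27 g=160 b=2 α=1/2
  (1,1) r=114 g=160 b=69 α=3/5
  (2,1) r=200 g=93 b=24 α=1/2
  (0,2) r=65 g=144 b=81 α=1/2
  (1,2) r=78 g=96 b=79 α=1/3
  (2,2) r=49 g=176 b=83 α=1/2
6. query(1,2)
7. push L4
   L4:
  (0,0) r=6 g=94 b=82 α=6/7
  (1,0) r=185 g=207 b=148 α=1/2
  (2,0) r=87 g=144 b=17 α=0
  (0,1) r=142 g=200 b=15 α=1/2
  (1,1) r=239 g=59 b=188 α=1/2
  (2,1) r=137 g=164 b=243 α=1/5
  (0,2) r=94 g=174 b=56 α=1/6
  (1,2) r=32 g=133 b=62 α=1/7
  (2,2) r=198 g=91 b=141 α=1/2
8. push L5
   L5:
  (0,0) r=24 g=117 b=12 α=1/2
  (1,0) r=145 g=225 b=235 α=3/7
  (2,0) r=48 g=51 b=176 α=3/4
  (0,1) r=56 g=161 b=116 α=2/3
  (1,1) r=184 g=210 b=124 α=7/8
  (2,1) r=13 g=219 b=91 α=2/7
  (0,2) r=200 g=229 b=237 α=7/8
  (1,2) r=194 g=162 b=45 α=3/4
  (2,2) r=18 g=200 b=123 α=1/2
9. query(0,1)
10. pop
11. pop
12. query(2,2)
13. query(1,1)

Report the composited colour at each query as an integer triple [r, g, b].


query (0,0) [L1,L2] — begin 0,0,0
L1 α=3/4: [96, 477/4, 345/2]
L2 α=4/5: [332/5, 281/4, 2097/10]
rounded: [66, 70, 210]

query (1,2) [L1,L3] — begin 0,0,0
+L1 (α=5/8) → [0, 455/4, 395/4]
+L3 (α=1/3) → [26, 647/6, 553/6]
→ [26, 108, 92]

at x=0,y=1 over L1,L3,L4,L5:
+L1 (α=6/7) → [540/7, 78, 642/7]
+L3 (α=1/2) → [729/14, 119, 328/7]
+L4 (α=1/2) → [2717/28, 319/2, 433/14]
+L5 (α=2/3) → [1951/28, 321/2, 1227/14]
→ [70, 160, 88]

query (2,2) [L1,L3] — begin 0,0,0
L1 α=3/4: [45/2, 21/4, 243/4]
L3 α=1/2: [143/4, 725/8, 575/8]
→ [36, 91, 72]

query (1,1) [L1,L3] — begin 0,0,0
L1 α=1/2: [106, 105/2, 217/2]
L3 α=3/5: [554/5, 117, 424/5]
→ [111, 117, 85]


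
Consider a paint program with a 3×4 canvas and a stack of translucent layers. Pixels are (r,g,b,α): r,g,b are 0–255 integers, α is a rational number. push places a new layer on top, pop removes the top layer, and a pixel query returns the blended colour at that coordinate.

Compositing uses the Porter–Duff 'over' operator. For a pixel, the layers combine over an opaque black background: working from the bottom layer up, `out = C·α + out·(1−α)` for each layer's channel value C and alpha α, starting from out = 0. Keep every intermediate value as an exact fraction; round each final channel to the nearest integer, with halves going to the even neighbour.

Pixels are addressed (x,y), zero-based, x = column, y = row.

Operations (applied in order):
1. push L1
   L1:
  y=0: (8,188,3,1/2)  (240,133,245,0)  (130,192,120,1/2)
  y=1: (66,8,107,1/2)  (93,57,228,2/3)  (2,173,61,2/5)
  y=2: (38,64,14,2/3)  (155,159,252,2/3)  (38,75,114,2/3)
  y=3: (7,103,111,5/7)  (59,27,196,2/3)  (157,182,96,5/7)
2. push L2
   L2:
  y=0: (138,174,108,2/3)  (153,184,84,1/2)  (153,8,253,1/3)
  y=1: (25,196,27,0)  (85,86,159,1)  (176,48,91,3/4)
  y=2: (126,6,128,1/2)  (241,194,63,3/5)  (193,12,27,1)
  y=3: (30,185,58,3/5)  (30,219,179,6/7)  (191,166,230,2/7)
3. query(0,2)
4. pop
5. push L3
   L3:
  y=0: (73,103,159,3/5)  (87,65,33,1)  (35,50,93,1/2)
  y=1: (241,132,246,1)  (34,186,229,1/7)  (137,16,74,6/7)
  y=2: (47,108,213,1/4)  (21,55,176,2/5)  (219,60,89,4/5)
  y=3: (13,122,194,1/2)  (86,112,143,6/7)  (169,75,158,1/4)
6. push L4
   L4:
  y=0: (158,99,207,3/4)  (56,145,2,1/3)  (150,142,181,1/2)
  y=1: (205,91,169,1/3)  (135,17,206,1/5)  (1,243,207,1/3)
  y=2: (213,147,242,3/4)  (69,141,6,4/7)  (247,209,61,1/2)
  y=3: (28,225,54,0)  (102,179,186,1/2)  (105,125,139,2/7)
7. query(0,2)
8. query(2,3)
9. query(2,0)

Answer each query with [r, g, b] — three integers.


at x=0,y=2 over L1,L2:
+L1 (α=2/3) → [76/3, 128/3, 28/3]
+L2 (α=1/2) → [227/3, 73/3, 206/3]
→ [76, 24, 69]

at x=0,y=2 over L1,L3,L4:
+L1 (α=2/3) → [76/3, 128/3, 28/3]
+L3 (α=1/4) → [123/4, 59, 241/4]
+L4 (α=3/4) → [2679/16, 125, 3145/16]
rounded: [167, 125, 197]

(2,3) stack=L1,L3,L4; from [0,0,0]:
after L1 α=5/7: [785/7, 130, 480/7]
after L3 α=1/4: [1769/14, 465/4, 1273/14]
after L4 α=2/7: [11785/98, 475/4, 10257/98]
→ [120, 119, 105]

query (2,0) [L1,L3,L4] — begin 0,0,0
+L1 (α=1/2) → [65, 96, 60]
+L3 (α=1/2) → [50, 73, 153/2]
+L4 (α=1/2) → [100, 215/2, 515/4]
rounded: [100, 108, 129]


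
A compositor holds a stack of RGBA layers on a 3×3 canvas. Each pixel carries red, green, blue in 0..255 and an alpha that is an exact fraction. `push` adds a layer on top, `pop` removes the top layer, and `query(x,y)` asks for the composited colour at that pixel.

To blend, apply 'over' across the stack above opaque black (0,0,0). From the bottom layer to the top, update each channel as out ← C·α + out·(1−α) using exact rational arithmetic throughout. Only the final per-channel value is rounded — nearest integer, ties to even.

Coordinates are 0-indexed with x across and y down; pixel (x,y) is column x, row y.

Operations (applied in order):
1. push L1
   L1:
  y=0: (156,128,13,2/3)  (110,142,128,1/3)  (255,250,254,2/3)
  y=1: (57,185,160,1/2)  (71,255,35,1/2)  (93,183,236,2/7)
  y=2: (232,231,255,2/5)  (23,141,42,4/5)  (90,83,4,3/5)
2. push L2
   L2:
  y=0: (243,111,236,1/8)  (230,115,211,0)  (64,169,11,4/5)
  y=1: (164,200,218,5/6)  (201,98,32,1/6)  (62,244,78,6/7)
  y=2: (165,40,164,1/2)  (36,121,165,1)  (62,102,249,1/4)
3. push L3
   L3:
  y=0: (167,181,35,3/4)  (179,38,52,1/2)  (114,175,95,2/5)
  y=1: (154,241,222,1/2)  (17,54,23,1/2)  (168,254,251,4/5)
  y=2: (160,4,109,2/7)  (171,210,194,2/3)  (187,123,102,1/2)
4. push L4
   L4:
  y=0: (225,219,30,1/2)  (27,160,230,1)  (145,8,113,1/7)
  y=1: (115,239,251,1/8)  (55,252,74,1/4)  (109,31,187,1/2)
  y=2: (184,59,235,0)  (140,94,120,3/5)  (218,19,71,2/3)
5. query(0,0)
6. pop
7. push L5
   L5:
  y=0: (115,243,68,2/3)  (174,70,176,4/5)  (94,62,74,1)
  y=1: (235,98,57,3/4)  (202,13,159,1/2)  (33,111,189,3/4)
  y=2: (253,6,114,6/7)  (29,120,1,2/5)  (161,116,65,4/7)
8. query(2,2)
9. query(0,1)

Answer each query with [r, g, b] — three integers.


at x=0,y=0 over L1,L2,L3,L4:
after L1 α=2/3: [104, 256/3, 26/3]
after L2 α=1/8: [971/8, 2125/24, 445/12]
after L3 α=3/4: [4979/32, 15157/96, 1705/48]
after L4 α=1/2: [12179/64, 36181/192, 3145/96]
→ [190, 188, 33]

at x=2,y=2 over L1,L2,L3,L5:
L1 α=3/5: [54, 249/5, 12/5]
L2 α=1/4: [56, 1257/20, 1281/20]
L3 α=1/2: [243/2, 3717/40, 3321/40]
L5 α=4/7: [2017/14, 29711/280, 2909/40]
= [144, 106, 73]

(0,1) stack=L1,L2,L3,L5; from [0,0,0]:
L1 α=1/2: [57/2, 185/2, 80]
L2 α=5/6: [1697/12, 2185/12, 195]
L3 α=1/2: [3545/24, 5077/24, 417/2]
L5 α=3/4: [20465/96, 12133/96, 759/8]
= [213, 126, 95]


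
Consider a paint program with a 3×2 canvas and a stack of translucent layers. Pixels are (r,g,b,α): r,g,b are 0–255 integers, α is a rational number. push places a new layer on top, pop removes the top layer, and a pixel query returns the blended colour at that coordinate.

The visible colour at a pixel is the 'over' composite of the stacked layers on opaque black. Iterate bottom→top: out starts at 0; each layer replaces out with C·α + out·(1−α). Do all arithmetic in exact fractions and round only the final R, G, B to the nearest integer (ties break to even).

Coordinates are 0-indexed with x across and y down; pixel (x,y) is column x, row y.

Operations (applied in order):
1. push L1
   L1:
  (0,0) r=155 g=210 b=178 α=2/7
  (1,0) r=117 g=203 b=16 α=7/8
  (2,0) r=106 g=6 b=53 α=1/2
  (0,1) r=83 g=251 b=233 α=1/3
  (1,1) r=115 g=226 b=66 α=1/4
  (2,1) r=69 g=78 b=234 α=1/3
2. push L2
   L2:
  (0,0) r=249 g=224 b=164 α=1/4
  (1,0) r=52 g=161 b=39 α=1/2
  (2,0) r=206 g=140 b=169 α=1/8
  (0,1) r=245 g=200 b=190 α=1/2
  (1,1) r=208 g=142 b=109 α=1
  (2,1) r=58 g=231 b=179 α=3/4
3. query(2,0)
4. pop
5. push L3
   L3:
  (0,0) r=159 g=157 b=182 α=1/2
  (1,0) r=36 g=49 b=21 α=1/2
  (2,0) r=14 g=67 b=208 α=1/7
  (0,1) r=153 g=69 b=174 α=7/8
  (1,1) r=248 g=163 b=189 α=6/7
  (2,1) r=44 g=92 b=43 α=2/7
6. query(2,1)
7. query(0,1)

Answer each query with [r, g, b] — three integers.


query (2,0) [L1,L2] — begin 0,0,0
after L1 α=1/2: [53, 3, 53/2]
after L2 α=1/8: [577/8, 161/8, 709/16]
rounded: [72, 20, 44]

(2,1) stack=L1,L3; from [0,0,0]:
L1 α=1/3: [23, 26, 78]
L3 α=2/7: [29, 314/7, 68]
= [29, 45, 68]

query (0,1) [L1,L3] — begin 0,0,0
after L1 α=1/3: [83/3, 251/3, 233/3]
after L3 α=7/8: [412/3, 425/6, 3887/24]
rounded: [137, 71, 162]


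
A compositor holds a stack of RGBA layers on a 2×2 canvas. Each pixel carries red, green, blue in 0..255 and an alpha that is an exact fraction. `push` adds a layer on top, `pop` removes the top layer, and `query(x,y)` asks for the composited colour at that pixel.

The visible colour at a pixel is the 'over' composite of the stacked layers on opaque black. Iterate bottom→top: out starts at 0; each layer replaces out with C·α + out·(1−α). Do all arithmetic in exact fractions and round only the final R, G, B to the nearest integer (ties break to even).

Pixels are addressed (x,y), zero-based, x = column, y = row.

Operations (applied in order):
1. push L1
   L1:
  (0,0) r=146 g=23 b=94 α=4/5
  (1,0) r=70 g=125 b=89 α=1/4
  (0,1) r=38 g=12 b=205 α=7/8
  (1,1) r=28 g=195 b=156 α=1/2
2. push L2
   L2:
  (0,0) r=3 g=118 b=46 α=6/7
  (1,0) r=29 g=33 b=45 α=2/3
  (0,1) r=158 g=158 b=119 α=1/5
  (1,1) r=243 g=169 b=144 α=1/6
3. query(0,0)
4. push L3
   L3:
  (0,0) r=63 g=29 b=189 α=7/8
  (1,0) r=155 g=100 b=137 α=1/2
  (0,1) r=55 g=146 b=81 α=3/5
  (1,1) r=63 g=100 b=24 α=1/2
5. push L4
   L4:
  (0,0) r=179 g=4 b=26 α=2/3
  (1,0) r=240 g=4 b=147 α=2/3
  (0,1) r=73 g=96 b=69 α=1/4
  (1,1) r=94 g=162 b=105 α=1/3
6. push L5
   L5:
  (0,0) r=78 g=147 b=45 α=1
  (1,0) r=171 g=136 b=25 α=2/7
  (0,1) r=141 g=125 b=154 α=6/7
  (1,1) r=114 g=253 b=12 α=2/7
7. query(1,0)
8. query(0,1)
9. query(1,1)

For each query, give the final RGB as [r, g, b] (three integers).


(0,0) stack=L1,L2; from [0,0,0]:
L1 α=4/5: [584/5, 92/5, 376/5]
L2 α=6/7: [674/35, 3632/35, 1756/35]
= [19, 104, 50]

query (1,0) [L1,L2,L3,L4,L5] — begin 0,0,0
L1 α=1/4: [35/2, 125/4, 89/4]
L2 α=2/3: [151/6, 389/12, 449/12]
L3 α=1/2: [1081/12, 1589/24, 2093/24]
L4 α=2/3: [6841/36, 1781/72, 9149/72]
L5 α=2/7: [46517/252, 28489/504, 49345/504]
→ [185, 57, 98]

at x=0,y=1 over L1,L2,L3,L4,L5:
after L1 α=7/8: [133/4, 21/2, 1435/8]
after L2 α=1/5: [291/5, 40, 1673/10]
after L3 α=3/5: [1407/25, 518/5, 2888/25]
after L4 α=1/4: [3023/50, 1017/10, 10389/100]
after L5 α=6/7: [45323/350, 8517/70, 102789/700]
rounded: [129, 122, 147]

query (1,1) [L1,L2,L3,L4,L5] — begin 0,0,0
+L1 (α=1/2) → [14, 195/2, 78]
+L2 (α=1/6) → [313/6, 1313/12, 89]
+L3 (α=1/2) → [691/12, 2513/24, 113/2]
+L4 (α=1/3) → [1255/18, 4457/36, 218/3]
+L5 (α=2/7) → [10379/126, 40501/252, 166/3]
rounded: [82, 161, 55]


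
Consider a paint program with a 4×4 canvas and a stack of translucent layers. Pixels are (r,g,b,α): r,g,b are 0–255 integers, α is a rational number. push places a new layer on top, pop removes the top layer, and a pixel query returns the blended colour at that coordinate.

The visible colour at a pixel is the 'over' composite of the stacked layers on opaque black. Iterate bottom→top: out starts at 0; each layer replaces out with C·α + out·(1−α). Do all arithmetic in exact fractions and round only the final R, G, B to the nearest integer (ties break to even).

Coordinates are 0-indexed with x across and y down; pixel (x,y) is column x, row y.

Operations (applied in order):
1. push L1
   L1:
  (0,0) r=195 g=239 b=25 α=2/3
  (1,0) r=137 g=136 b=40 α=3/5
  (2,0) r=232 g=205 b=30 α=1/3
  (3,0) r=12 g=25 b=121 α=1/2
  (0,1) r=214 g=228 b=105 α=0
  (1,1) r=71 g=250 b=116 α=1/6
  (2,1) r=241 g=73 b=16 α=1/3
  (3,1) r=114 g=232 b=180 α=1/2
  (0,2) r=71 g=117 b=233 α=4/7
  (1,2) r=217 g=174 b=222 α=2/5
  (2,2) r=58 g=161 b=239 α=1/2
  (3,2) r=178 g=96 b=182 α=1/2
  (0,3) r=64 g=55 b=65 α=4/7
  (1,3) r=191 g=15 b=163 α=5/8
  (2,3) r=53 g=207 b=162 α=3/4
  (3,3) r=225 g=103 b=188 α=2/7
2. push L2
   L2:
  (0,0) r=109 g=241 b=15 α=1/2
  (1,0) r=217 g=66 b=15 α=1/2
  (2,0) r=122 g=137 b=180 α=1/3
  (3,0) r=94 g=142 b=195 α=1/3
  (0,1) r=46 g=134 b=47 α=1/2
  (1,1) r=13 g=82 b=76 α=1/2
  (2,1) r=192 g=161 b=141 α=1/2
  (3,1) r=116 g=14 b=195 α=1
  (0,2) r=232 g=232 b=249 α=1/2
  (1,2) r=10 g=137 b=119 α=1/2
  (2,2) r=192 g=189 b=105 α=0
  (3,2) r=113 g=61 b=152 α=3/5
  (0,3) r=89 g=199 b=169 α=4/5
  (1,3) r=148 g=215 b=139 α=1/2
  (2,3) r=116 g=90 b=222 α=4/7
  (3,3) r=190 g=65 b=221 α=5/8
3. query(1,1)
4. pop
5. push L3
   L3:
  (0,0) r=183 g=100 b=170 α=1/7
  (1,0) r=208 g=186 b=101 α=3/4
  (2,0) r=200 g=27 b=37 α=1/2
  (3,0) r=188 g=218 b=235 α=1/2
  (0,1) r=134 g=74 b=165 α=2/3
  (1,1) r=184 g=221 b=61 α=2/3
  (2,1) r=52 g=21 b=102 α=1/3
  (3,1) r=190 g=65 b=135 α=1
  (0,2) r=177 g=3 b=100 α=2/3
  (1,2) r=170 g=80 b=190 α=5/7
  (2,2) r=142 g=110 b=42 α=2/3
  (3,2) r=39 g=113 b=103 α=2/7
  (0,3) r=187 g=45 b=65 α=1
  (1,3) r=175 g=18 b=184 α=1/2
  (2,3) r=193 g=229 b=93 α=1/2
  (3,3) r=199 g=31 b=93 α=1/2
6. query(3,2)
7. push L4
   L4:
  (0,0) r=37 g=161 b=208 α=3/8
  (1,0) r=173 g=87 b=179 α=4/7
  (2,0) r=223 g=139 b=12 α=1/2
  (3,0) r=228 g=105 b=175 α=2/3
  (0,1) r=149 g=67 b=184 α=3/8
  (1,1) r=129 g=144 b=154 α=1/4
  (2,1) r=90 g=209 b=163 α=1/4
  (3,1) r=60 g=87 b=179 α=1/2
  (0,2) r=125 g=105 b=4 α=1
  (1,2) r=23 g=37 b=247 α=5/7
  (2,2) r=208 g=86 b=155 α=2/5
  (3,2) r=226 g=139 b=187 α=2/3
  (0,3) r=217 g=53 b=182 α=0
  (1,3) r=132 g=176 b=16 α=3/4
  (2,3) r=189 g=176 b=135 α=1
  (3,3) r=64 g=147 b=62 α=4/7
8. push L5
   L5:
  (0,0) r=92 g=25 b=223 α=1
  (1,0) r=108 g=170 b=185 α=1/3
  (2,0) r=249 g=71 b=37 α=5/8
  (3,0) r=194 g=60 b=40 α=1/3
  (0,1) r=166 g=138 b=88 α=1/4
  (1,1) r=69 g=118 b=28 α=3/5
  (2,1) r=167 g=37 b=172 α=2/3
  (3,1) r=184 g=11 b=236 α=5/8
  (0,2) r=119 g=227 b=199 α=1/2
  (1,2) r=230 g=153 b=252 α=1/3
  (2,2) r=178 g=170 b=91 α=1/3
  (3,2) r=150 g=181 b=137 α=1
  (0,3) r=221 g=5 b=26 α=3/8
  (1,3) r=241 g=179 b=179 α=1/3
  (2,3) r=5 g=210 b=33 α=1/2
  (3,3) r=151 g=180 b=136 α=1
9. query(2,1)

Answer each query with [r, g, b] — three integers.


(1,1) stack=L1,L2; from [0,0,0]:
after L1 α=1/6: [71/6, 125/3, 58/3]
after L2 α=1/2: [149/12, 371/6, 143/3]
→ [12, 62, 48]

at x=3,y=2 over L1,L3:
+L1 (α=1/2) → [89, 48, 91]
+L3 (α=2/7) → [523/7, 466/7, 661/7]
= [75, 67, 94]

query (2,1) [L1,L3,L4,L5] — begin 0,0,0
+L1 (α=1/3) → [241/3, 73/3, 16/3]
+L3 (α=1/3) → [638/9, 209/9, 338/9]
+L4 (α=1/4) → [227/3, 209/3, 827/12]
+L5 (α=2/3) → [1229/9, 431/9, 4955/36]
= [137, 48, 138]


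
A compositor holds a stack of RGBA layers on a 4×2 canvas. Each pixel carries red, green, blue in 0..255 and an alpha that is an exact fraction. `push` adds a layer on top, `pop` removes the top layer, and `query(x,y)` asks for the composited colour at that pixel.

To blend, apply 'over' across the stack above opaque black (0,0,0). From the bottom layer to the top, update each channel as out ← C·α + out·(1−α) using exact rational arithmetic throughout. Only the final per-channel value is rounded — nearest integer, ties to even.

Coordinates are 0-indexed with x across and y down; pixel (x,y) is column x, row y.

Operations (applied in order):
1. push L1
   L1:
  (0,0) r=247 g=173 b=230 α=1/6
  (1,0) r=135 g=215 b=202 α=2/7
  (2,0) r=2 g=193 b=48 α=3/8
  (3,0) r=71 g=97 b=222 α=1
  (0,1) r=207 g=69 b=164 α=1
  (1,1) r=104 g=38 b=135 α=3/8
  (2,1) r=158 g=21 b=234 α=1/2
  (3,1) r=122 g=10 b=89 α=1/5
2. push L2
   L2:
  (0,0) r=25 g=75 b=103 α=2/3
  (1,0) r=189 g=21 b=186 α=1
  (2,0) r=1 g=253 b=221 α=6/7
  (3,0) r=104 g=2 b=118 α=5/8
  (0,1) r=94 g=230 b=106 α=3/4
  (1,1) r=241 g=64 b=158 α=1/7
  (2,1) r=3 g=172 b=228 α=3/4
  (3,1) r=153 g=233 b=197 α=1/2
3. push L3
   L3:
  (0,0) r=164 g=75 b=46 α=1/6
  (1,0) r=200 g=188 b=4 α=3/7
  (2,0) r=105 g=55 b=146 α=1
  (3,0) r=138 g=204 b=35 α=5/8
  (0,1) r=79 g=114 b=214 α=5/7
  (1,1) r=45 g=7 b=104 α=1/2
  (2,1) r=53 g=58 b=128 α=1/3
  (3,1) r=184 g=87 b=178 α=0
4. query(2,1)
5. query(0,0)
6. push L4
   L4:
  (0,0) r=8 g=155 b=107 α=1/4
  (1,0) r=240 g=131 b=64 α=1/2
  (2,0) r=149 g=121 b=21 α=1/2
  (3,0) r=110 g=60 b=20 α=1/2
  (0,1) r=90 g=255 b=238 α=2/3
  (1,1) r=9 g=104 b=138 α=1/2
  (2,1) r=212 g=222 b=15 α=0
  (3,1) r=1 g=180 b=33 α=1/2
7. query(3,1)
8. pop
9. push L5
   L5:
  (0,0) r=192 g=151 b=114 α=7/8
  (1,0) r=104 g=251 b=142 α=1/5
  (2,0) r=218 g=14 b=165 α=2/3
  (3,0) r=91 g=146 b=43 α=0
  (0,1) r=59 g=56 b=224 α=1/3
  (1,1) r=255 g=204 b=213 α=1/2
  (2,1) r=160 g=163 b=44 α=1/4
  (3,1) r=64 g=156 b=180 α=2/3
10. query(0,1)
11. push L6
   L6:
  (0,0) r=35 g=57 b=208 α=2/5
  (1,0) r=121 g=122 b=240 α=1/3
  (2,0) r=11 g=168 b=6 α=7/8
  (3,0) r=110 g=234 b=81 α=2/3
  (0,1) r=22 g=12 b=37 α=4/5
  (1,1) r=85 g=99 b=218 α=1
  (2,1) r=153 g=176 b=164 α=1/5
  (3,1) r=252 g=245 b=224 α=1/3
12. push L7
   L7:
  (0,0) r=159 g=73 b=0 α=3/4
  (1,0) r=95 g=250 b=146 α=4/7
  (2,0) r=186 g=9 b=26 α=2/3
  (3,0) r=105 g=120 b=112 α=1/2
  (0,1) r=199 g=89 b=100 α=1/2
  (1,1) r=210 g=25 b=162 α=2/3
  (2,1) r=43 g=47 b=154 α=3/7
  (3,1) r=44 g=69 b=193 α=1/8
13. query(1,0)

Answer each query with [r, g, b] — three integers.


query (2,1) [L1,L2,L3] — begin 0,0,0
+L1 (α=1/2) → [79, 21/2, 117]
+L2 (α=3/4) → [22, 1053/8, 801/4]
+L3 (α=1/3) → [97/3, 1285/12, 1057/6]
rounded: [32, 107, 176]

at x=0,y=0 over L1,L2,L3:
+L1 (α=1/6) → [247/6, 173/6, 115/3]
+L2 (α=2/3) → [547/18, 1073/18, 733/9]
+L3 (α=1/6) → [5687/108, 6715/108, 4079/54]
rounded: [53, 62, 76]

at x=3,y=1 over L1,L2,L3,L4:
L1 α=1/5: [122/5, 2, 89/5]
L2 α=1/2: [887/10, 235/2, 537/5]
L3 α=0: [887/10, 235/2, 537/5]
L4 α=1/2: [897/20, 595/4, 351/5]
→ [45, 149, 70]

query (0,1) [L1,L2,L3,L5] — begin 0,0,0
+L1 (α=1) → [207, 69, 164]
+L2 (α=3/4) → [489/4, 759/4, 241/2]
+L3 (α=5/7) → [1279/14, 1899/14, 1311/7]
+L5 (α=1/3) → [564/7, 2291/21, 4190/21]
= [81, 109, 200]

(1,0) stack=L1,L2,L3,L5,L6,L7; from [0,0,0]:
L1 α=2/7: [270/7, 430/7, 404/7]
L2 α=1: [189, 21, 186]
L3 α=3/7: [1356/7, 648/7, 108]
L5 α=1/5: [6152/35, 4349/35, 574/5]
L6 α=1/3: [5513/35, 12968/105, 2348/15]
L7 α=4/7: [29839/245, 47968/245, 5268/35]
rounded: [122, 196, 151]


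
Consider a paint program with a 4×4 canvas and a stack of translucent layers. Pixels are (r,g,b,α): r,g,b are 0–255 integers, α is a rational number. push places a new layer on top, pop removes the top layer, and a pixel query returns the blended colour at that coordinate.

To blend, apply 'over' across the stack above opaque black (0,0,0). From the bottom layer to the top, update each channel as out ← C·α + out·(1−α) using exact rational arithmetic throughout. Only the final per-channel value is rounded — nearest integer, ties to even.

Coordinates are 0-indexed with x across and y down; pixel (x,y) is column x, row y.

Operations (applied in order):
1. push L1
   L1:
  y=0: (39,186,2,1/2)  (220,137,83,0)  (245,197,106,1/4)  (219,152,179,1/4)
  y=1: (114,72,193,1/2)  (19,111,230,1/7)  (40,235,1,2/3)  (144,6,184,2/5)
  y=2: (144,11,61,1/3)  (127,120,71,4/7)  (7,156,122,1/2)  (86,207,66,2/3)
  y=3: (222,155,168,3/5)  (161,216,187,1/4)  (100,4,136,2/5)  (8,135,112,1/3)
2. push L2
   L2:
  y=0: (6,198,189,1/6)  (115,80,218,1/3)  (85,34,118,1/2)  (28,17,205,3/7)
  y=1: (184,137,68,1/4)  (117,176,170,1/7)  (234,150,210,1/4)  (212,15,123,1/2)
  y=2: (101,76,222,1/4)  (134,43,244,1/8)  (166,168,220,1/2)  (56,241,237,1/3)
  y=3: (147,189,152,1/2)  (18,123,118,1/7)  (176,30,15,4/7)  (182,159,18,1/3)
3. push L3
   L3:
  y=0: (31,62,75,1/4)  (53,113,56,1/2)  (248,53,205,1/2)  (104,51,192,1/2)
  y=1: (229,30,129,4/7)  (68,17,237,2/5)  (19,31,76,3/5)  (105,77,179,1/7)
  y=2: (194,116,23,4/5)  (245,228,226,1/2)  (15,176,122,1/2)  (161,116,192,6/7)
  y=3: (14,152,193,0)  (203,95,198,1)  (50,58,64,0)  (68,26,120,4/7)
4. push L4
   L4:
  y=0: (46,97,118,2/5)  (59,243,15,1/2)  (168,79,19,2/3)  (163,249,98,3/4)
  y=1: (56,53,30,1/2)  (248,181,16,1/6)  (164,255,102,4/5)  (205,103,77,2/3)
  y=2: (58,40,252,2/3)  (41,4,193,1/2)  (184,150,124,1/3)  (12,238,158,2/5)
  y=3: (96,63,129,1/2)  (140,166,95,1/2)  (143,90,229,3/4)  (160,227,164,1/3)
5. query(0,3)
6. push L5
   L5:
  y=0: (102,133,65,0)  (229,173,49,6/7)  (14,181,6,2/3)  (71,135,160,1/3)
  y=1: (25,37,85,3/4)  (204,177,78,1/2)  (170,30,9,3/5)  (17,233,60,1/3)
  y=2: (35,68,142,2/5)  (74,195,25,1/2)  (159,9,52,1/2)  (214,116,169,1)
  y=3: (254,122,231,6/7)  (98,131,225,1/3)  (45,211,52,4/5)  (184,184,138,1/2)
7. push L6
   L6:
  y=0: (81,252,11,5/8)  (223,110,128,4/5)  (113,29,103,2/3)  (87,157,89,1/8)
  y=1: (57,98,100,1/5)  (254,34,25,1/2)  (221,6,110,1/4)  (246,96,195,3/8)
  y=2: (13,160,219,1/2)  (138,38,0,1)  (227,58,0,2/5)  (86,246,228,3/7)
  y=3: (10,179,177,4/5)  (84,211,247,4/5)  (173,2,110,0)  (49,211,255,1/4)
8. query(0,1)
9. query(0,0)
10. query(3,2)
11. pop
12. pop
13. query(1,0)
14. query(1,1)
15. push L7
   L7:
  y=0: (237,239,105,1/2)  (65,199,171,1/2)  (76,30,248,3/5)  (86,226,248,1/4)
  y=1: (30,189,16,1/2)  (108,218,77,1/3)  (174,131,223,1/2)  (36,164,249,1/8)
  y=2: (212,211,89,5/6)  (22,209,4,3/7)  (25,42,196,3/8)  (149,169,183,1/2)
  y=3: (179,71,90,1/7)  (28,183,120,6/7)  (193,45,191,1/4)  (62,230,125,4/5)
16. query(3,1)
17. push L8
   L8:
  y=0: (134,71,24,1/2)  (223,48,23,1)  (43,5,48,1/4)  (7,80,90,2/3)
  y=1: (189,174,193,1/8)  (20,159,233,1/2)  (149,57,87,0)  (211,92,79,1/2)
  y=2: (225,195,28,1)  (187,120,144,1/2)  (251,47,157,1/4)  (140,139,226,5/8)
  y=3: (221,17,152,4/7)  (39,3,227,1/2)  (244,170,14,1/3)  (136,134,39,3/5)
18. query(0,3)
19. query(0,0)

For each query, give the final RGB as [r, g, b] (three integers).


query (0,3) [L1,L2,L3,L4] — begin 0,0,0
after L1 α=3/5: [666/5, 93, 504/5]
after L2 α=1/2: [1401/10, 141, 632/5]
after L3 α=0: [1401/10, 141, 632/5]
after L4 α=1/2: [2361/20, 102, 1277/10]
→ [118, 102, 128]

at x=0,y=1 over L1,L2,L3,L4,L5,L6:
+L1 (α=1/2) → [57, 36, 193/2]
+L2 (α=1/4) → [355/4, 245/4, 715/8]
+L3 (α=4/7) → [4729/28, 1215/28, 6273/56]
+L4 (α=1/2) → [6297/56, 2699/56, 7953/112]
+L5 (α=3/4) → [10497/224, 8915/224, 36513/448]
+L6 (α=1/5) → [13689/280, 14403/280, 47713/560]
rounded: [49, 51, 85]

at x=0,y=0 over L1,L2,L3,L4,L5,L6:
after L1 α=1/2: [39/2, 93, 1]
after L2 α=1/6: [69/4, 221/2, 97/3]
after L3 α=1/4: [331/16, 787/8, 43]
after L4 α=2/5: [493/16, 3913/40, 73]
after L5 α=0: [493/16, 3913/40, 73]
after L6 α=5/8: [7959/128, 62139/320, 137/4]
= [62, 194, 34]

query (3,2) [L1,L2,L3,L4,L5,L6] — begin 0,0,0
after L1 α=2/3: [172/3, 138, 44]
after L2 α=1/3: [512/9, 517/3, 325/3]
after L3 α=6/7: [9206/63, 2605/21, 3781/21]
after L4 α=2/5: [1942/21, 5937/35, 5993/35]
after L5 α=1: [214, 116, 169]
after L6 α=3/7: [1114/7, 1202/7, 1360/7]
rounded: [159, 172, 194]

at x=1,y=0 over L1,L2,L3,L4:
+L1 (α=0) → [0, 0, 0]
+L2 (α=1/3) → [115/3, 80/3, 218/3]
+L3 (α=1/2) → [137/3, 419/6, 193/3]
+L4 (α=1/2) → [157/3, 1877/12, 119/3]
rounded: [52, 156, 40]

(1,1) stack=L1,L2,L3,L4; from [0,0,0]:
+L1 (α=1/7) → [19/7, 111/7, 230/7]
+L2 (α=1/7) → [933/49, 1898/49, 2570/49]
+L3 (α=2/5) → [9463/245, 1472/49, 30936/245]
+L4 (α=1/6) → [7205/98, 16229/294, 15860/147]
= [74, 55, 108]

query (3,1) [L1,L2,L3,L4,L7] — begin 0,0,0
after L1 α=2/5: [288/5, 12/5, 368/5]
after L2 α=1/2: [674/5, 87/10, 983/10]
after L3 α=1/7: [4569/35, 646/35, 3844/35]
after L4 α=2/3: [18919/105, 7856/105, 3078/35]
after L7 α=1/8: [19459/120, 2579/30, 4323/40]
rounded: [162, 86, 108]

(0,3) stack=L1,L2,L3,L4,L7,L8; from [0,0,0]:
after L1 α=3/5: [666/5, 93, 504/5]
after L2 α=1/2: [1401/10, 141, 632/5]
after L3 α=0: [1401/10, 141, 632/5]
after L4 α=1/2: [2361/20, 102, 1277/10]
after L7 α=1/7: [8873/70, 683/7, 4281/35]
after L8 α=4/7: [88499/490, 2525/49, 34123/245]
= [181, 52, 139]

query (0,0) [L1,L2,L3,L4,L7,L8] — begin 0,0,0
after L1 α=1/2: [39/2, 93, 1]
after L2 α=1/6: [69/4, 221/2, 97/3]
after L3 α=1/4: [331/16, 787/8, 43]
after L4 α=2/5: [493/16, 3913/40, 73]
after L7 α=1/2: [4285/32, 13473/80, 89]
after L8 α=1/2: [8573/64, 19153/160, 113/2]
rounded: [134, 120, 56]


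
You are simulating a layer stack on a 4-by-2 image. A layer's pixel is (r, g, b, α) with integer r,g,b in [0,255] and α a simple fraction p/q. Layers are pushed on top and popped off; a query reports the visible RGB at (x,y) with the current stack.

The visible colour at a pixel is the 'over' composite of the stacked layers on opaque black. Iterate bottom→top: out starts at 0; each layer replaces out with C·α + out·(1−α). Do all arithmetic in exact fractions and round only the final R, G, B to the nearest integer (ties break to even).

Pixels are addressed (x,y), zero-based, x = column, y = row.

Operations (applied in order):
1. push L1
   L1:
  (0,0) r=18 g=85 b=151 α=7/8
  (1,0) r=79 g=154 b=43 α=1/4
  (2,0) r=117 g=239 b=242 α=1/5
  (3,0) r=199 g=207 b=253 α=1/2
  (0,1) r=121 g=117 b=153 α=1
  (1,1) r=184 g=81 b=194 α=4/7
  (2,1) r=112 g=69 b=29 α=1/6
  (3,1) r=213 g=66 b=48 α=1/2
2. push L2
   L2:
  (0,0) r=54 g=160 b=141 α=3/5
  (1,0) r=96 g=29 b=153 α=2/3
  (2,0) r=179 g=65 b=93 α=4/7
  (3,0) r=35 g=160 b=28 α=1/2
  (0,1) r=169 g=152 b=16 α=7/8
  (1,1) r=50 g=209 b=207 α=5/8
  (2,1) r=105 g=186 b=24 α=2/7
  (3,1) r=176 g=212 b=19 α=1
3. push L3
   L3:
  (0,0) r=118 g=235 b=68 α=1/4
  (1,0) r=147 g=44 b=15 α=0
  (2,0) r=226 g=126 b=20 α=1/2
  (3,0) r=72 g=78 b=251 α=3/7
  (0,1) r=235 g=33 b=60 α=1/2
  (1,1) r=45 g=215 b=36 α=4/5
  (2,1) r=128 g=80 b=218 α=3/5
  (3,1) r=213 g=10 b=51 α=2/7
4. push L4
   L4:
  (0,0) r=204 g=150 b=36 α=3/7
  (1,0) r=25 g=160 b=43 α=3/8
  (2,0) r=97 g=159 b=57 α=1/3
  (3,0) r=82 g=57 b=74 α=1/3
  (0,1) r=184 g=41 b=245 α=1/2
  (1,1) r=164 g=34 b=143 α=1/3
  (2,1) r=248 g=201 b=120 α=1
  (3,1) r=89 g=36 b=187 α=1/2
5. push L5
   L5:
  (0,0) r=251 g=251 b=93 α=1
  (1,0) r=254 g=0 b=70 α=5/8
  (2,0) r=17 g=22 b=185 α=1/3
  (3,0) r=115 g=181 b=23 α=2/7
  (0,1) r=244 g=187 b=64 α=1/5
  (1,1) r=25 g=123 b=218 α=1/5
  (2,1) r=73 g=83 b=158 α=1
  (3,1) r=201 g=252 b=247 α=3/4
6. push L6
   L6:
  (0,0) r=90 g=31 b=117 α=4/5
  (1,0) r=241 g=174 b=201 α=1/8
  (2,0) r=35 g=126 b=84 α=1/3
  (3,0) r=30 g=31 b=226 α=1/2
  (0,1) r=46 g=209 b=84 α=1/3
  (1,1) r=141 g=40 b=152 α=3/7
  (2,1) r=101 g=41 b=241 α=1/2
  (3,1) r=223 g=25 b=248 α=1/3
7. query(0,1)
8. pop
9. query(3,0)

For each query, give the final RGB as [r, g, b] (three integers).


(0,1) stack=L1,L2,L3,L4,L5,L6; from [0,0,0]:
after L1 α=1: [121, 117, 153]
after L2 α=7/8: [163, 1181/8, 265/8]
after L3 α=1/2: [199, 1445/16, 745/16]
after L4 α=1/2: [383/2, 2101/32, 4665/32]
after L5 α=1/5: [202, 3597/40, 5177/40]
after L6 α=1/3: [150, 7777/60, 6857/60]
→ [150, 130, 114]

(3,0) stack=L1,L2,L3,L4,L5; from [0,0,0]:
L1 α=1/2: [199/2, 207/2, 253/2]
L2 α=1/2: [269/4, 527/4, 309/4]
L3 α=3/7: [485/7, 761/7, 1062/7]
L4 α=1/3: [1544/21, 1921/21, 2642/21]
L5 α=2/7: [12550/147, 17207/147, 14176/147]
→ [85, 117, 96]


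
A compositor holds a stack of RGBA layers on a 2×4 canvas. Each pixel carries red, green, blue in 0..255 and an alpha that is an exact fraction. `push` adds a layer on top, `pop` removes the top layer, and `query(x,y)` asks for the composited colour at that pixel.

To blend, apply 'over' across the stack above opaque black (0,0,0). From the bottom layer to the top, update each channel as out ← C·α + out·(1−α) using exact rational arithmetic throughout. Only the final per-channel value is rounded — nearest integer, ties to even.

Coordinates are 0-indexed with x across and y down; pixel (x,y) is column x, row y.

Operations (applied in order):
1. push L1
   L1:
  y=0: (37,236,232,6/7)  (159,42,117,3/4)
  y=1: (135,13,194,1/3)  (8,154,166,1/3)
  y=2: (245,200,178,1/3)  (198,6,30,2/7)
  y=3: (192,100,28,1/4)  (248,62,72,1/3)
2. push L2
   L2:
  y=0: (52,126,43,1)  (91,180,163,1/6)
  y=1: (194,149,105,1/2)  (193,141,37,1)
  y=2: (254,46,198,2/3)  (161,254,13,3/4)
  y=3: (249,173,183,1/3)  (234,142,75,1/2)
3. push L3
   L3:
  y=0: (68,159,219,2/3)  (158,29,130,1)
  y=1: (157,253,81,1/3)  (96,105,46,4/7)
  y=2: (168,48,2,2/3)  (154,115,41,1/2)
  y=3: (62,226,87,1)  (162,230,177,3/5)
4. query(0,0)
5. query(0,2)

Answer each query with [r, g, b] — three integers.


(0,0) stack=L1,L2,L3; from [0,0,0]:
L1 α=6/7: [222/7, 1416/7, 1392/7]
L2 α=1: [52, 126, 43]
L3 α=2/3: [188/3, 148, 481/3]
= [63, 148, 160]

at x=0,y=2 over L1,L2,L3:
L1 α=1/3: [245/3, 200/3, 178/3]
L2 α=2/3: [1769/9, 476/9, 1366/9]
L3 α=2/3: [4793/27, 1340/27, 1402/27]
rounded: [178, 50, 52]


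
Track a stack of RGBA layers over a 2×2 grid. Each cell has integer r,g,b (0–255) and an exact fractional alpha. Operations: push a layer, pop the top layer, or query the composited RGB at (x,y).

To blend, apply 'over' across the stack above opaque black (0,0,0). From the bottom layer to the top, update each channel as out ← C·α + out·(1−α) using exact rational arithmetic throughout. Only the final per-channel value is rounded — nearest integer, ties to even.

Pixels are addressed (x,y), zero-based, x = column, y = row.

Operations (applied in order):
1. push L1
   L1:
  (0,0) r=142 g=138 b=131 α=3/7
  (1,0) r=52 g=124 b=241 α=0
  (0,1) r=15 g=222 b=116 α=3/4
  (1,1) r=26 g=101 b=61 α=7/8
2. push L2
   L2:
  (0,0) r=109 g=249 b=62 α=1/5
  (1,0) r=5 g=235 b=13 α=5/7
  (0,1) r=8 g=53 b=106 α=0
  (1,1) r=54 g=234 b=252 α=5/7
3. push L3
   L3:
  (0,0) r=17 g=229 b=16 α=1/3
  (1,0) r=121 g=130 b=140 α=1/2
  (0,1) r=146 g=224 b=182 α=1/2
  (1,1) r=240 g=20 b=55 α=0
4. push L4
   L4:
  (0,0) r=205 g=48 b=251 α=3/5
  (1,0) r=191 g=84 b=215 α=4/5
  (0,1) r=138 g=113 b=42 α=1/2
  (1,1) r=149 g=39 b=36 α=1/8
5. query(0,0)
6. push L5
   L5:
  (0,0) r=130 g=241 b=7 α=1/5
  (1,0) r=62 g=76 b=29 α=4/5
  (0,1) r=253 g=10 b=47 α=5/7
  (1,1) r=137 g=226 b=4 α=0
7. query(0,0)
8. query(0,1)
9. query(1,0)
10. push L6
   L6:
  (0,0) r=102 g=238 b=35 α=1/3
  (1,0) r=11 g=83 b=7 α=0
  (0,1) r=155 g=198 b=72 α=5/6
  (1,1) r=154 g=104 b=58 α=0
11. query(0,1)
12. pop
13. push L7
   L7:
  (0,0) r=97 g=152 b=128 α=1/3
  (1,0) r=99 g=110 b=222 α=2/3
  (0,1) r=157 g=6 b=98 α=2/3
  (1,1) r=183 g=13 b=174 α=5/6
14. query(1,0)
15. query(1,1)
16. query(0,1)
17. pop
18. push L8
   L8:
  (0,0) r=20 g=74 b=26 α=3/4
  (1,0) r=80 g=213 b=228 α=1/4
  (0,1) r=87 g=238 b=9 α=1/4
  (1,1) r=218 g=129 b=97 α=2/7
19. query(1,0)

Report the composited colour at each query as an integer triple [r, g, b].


query (0,0) [L1,L2,L3,L4] — begin 0,0,0
after L1 α=3/7: [426/7, 414/7, 393/7]
after L2 α=1/5: [2467/35, 3399/35, 2006/35]
after L3 α=1/3: [1843/35, 14813/105, 1524/35]
after L4 α=3/5: [25211/175, 44746/525, 29403/175]
→ [144, 85, 168]

(0,0) stack=L1,L2,L3,L4,L5; from [0,0,0]:
+L1 (α=3/7) → [426/7, 414/7, 393/7]
+L2 (α=1/5) → [2467/35, 3399/35, 2006/35]
+L3 (α=1/3) → [1843/35, 14813/105, 1524/35]
+L4 (α=3/5) → [25211/175, 44746/525, 29403/175]
+L5 (α=1/5) → [123594/875, 305509/2625, 118837/875]
→ [141, 116, 136]

at x=0,y=1 over L1,L2,L3,L4,L5:
+L1 (α=3/4) → [45/4, 333/2, 87]
+L2 (α=0) → [45/4, 333/2, 87]
+L3 (α=1/2) → [629/8, 781/4, 269/2]
+L4 (α=1/2) → [1733/16, 1233/8, 353/4]
+L5 (α=5/7) → [11853/56, 1433/28, 823/14]
→ [212, 51, 59]

(1,0) stack=L1,L2,L3,L4,L5; from [0,0,0]:
+L1 (α=0) → [0, 0, 0]
+L2 (α=5/7) → [25/7, 1175/7, 65/7]
+L3 (α=1/2) → [436/7, 2085/14, 1045/14]
+L4 (α=4/5) → [5784/35, 6789/70, 2617/14]
+L5 (α=4/5) → [14464/175, 28069/350, 4241/70]
→ [83, 80, 61]

at x=0,y=1 over L1,L2,L3,L4,L5,L6:
+L1 (α=3/4) → [45/4, 333/2, 87]
+L2 (α=0) → [45/4, 333/2, 87]
+L3 (α=1/2) → [629/8, 781/4, 269/2]
+L4 (α=1/2) → [1733/16, 1233/8, 353/4]
+L5 (α=5/7) → [11853/56, 1433/28, 823/14]
+L6 (α=5/6) → [55253/336, 29153/168, 5863/84]
= [164, 174, 70]

query (1,0) [L1,L2,L3,L4,L5,L7] — begin 0,0,0
+L1 (α=0) → [0, 0, 0]
+L2 (α=5/7) → [25/7, 1175/7, 65/7]
+L3 (α=1/2) → [436/7, 2085/14, 1045/14]
+L4 (α=4/5) → [5784/35, 6789/70, 2617/14]
+L5 (α=4/5) → [14464/175, 28069/350, 4241/70]
+L7 (α=2/3) → [49114/525, 35023/350, 35321/210]
= [94, 100, 168]

at x=1,y=1 over L1,L2,L3,L4,L5,L7:
L1 α=7/8: [91/4, 707/8, 427/8]
L2 α=5/7: [631/14, 5387/28, 781/4]
L3 α=0: [631/14, 5387/28, 781/4]
L4 α=1/8: [929/16, 5543/32, 5611/32]
L5 α=0: [929/16, 5543/32, 5611/32]
L7 α=5/6: [15569/96, 2541/64, 33451/192]
= [162, 40, 174]

(0,1) stack=L1,L2,L3,L4,L5,L7; from [0,0,0]:
L1 α=3/4: [45/4, 333/2, 87]
L2 α=0: [45/4, 333/2, 87]
L3 α=1/2: [629/8, 781/4, 269/2]
L4 α=1/2: [1733/16, 1233/8, 353/4]
L5 α=5/7: [11853/56, 1433/28, 823/14]
L7 α=2/3: [29437/168, 1769/84, 1189/14]
rounded: [175, 21, 85]

query (1,0) [L1,L2,L3,L4,L5,L8] — begin 0,0,0
after L1 α=0: [0, 0, 0]
after L2 α=5/7: [25/7, 1175/7, 65/7]
after L3 α=1/2: [436/7, 2085/14, 1045/14]
after L4 α=4/5: [5784/35, 6789/70, 2617/14]
after L5 α=4/5: [14464/175, 28069/350, 4241/70]
after L8 α=1/4: [14348/175, 158757/1400, 28683/280]
→ [82, 113, 102]


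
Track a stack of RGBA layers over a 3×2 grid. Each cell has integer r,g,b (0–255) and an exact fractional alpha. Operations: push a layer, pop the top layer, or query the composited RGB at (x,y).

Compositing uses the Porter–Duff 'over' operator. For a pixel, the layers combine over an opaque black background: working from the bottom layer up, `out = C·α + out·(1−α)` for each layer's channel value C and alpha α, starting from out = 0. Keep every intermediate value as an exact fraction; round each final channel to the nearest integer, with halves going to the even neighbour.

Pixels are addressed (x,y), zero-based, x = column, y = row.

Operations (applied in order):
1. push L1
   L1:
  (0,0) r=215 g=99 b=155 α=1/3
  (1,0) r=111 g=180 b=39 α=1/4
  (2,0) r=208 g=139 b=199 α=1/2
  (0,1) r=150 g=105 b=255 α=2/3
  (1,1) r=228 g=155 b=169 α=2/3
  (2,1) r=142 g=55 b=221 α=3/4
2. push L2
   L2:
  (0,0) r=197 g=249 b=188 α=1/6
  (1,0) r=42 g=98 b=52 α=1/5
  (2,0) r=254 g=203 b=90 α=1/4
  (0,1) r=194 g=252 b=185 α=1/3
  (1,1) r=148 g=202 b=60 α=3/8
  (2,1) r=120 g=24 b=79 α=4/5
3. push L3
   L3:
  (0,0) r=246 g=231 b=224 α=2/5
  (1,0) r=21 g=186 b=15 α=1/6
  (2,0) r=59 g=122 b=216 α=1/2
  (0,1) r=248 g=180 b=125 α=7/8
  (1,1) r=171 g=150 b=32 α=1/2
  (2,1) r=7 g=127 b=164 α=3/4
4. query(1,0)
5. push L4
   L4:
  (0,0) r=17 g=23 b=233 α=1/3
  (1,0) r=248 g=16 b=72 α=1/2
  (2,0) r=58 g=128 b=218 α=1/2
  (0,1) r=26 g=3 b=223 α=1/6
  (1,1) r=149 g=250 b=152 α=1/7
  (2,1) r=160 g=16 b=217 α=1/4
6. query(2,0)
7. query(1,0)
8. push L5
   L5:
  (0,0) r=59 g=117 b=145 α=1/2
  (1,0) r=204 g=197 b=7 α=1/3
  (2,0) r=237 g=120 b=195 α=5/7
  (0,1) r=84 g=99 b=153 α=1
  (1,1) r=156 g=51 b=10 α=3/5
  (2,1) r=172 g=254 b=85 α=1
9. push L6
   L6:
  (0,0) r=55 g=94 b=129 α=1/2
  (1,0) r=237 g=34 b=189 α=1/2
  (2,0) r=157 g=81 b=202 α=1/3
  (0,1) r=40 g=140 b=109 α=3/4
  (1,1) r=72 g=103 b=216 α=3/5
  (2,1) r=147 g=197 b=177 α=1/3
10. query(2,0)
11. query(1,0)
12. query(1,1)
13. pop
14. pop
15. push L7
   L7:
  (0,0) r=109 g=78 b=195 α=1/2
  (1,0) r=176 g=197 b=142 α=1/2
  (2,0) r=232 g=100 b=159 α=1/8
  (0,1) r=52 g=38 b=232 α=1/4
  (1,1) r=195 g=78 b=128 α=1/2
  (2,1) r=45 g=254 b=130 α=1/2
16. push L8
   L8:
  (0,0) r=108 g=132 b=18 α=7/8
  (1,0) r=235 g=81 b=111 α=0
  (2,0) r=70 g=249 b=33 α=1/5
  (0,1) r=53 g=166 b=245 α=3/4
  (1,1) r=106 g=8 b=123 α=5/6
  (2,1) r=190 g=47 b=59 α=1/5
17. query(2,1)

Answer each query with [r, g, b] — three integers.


(1,0) stack=L1,L2,L3; from [0,0,0]:
+L1 (α=1/4) → [111/4, 45, 39/4]
+L2 (α=1/5) → [153/5, 278/5, 91/5]
+L3 (α=1/6) → [29, 232/3, 53/3]
= [29, 77, 18]

at x=2,y=0 over L1,L2,L3,L4:
after L1 α=1/2: [104, 139/2, 199/2]
after L2 α=1/4: [283/2, 823/8, 777/8]
after L3 α=1/2: [401/4, 1799/16, 2505/16]
after L4 α=1/2: [633/8, 3847/32, 5993/32]
→ [79, 120, 187]

at x=1,y=0 over L1,L2,L3,L4:
after L1 α=1/4: [111/4, 45, 39/4]
after L2 α=1/5: [153/5, 278/5, 91/5]
after L3 α=1/6: [29, 232/3, 53/3]
after L4 α=1/2: [277/2, 140/3, 269/6]
= [138, 47, 45]

(2,0) stack=L1,L2,L3,L4,L5,L6; from [0,0,0]:
+L1 (α=1/2) → [104, 139/2, 199/2]
+L2 (α=1/4) → [283/2, 823/8, 777/8]
+L3 (α=1/2) → [401/4, 1799/16, 2505/16]
+L4 (α=1/2) → [633/8, 3847/32, 5993/32]
+L5 (α=5/7) → [5373/28, 1921/16, 21593/112]
+L6 (α=1/3) → [7571/42, 2569/24, 32905/168]
= [180, 107, 196]

query (1,0) [L1,L2,L3,L4,L5,L6] — begin 0,0,0
+L1 (α=1/4) → [111/4, 45, 39/4]
+L2 (α=1/5) → [153/5, 278/5, 91/5]
+L3 (α=1/6) → [29, 232/3, 53/3]
+L4 (α=1/2) → [277/2, 140/3, 269/6]
+L5 (α=1/3) → [481/3, 871/9, 290/9]
+L6 (α=1/2) → [596/3, 1177/18, 1991/18]
→ [199, 65, 111]

(1,1) stack=L1,L2,L3,L4,L5,L6; from [0,0,0]:
+L1 (α=2/3) → [152, 310/3, 338/3]
+L2 (α=3/8) → [301/2, 421/3, 1115/12]
+L3 (α=1/2) → [643/4, 871/6, 1499/24]
+L4 (α=1/7) → [2227/14, 1121/7, 301/4]
+L5 (α=3/5) → [5503/35, 3313/35, 361/10]
+L6 (α=3/5) → [18566/175, 17441/175, 3601/25]
rounded: [106, 100, 144]

query (2,1) [L1,L2,L3,L4,L7,L8] — begin 0,0,0
L1 α=3/4: [213/2, 165/4, 663/4]
L2 α=4/5: [1173/10, 549/20, 1927/20]
L3 α=3/4: [1383/40, 8169/80, 11767/80]
L4 α=1/4: [10549/160, 25787/320, 52661/320]
L7 α=1/2: [17749/320, 107067/640, 94261/640]
L8 α=1/5: [32949/400, 114587/800, 103701/800]
→ [82, 143, 130]
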